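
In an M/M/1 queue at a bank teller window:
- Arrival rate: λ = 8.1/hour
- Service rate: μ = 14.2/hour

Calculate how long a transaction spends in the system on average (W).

First, compute utilization: ρ = λ/μ = 8.1/14.2 = 0.5704
For M/M/1: W = 1/(μ-λ)
W = 1/(14.2-8.1) = 1/6.10
W = 0.1639 hours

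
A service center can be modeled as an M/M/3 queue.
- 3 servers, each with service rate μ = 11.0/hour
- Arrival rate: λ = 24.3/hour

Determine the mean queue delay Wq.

Traffic intensity: ρ = λ/(cμ) = 24.3/(3×11.0) = 0.7364
Since ρ = 0.7364 < 1, system is stable.
Offered load a = λ/μ = cρ = 24.3/11.0 = 2.2091
P₀ = [ Σₙ₌₀^2 aⁿ/n! + a^3/(3!(1-ρ)) ]⁻¹
Σ = a^0/0! + a^1/1! + a^2/2! = 1.0000 + 2.2091 + 2.4400 = 5.6491
a^3/(3!(1-ρ)) = 10.7805/(6 × 0.263636) = 6.8153
P₀ = 1/(5.6491 + 6.8153) = 0.08023
Lq = P₀·a^3·ρ / (3!(1-ρ)²) = 0.080228 × 10.7805 × 0.73636 / (6 × 0.069504) = 1.5272
Wq = Lq/λ = 1.5272/24.3 = 0.06285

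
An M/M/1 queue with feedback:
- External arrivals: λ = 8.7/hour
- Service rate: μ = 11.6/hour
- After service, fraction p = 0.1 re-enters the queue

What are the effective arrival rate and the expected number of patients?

Effective arrival rate: λ_eff = λ/(1-p) = 8.7/(1-0.1) = 8.7/0.90 = 9.666667
ρ = λ_eff/μ = 9.666667/11.6 = 0.833333
L = ρ/(1-ρ) = 0.833333/(1-0.833333) = 5.0000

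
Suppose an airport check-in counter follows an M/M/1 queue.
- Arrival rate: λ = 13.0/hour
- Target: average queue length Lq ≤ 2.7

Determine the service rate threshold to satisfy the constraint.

For M/M/1: Lq = λ²/(μ(μ-λ))
Need Lq ≤ 2.7, i.e. μ(μ-λ) ≥ λ²/2.7
μ² - 13.0μ - 169.00/2.7 ≥ 0  →  μ² - 13.0μ - 62.592593 ≥ 0
Quadratic formula (positive root): μ = [λ + √(λ² + 4×62.592593)]/2
Discriminant: 169.00 + 4×62.592593 = 419.37037, √419.37037 = 20.47853
μ ≥ (13.0 + 20.47853)/2 = 16.7393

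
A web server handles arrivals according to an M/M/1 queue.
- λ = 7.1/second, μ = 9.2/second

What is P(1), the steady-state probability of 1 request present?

ρ = λ/μ = 7.1/9.2 = 0.7717
P(n) = (1-ρ)ρⁿ
P(1) = (1-0.7717) × 0.7717^1
P(1) = 0.2283 × 0.7717
P(1) = 0.1762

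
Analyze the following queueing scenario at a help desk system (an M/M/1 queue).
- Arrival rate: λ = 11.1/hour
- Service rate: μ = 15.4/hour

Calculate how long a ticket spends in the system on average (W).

First, compute utilization: ρ = λ/μ = 11.1/15.4 = 0.7208
For M/M/1: W = 1/(μ-λ)
W = 1/(15.4-11.1) = 1/4.30
W = 0.2326 hours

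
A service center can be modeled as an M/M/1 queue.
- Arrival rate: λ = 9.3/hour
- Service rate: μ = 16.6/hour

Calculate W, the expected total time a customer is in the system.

First, compute utilization: ρ = λ/μ = 9.3/16.6 = 0.5602
For M/M/1: W = 1/(μ-λ)
W = 1/(16.6-9.3) = 1/7.30
W = 0.1370 hours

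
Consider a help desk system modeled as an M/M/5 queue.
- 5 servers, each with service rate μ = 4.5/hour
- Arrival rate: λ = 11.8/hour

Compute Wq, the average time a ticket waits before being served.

Traffic intensity: ρ = λ/(cμ) = 11.8/(5×4.5) = 0.5244
Since ρ = 0.5244 < 1, system is stable.
Offered load a = λ/μ = cρ = 11.8/4.5 = 2.6222
P₀ = [ Σₙ₌₀^4 aⁿ/n! + a^5/(5!(1-ρ)) ]⁻¹
Σ = a^0/0! + a^1/1! + a^2/2! + a^3/3! + a^4/4! = 1.0000 + 2.6222 + 3.4380 + 3.0051 + 1.9700 = 12.0353
a^5/(5!(1-ρ)) = 123.9788/(120 × 0.47556) = 2.1725
P₀ = 1/(12.0353 + 2.1725) = 0.07038
Lq = P₀·a^5·ρ / (5!(1-ρ)²) = 0.07038 × 123.9788 × 0.5244 / (120 × 0.2262) = 0.1686
Wq = Lq/λ = 0.1686/11.8 = 0.01429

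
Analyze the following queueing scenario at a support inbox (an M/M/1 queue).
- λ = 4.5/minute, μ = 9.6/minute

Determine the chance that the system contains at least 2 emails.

ρ = λ/μ = 4.5/9.6 = 0.46875
P(N ≥ n) = ρⁿ
P(N ≥ 2) = 0.46875^2
P(N ≥ 2) = 0.2197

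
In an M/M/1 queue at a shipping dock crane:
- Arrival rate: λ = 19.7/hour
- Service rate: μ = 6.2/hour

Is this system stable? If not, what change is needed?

Stability requires ρ = λ/(cμ) < 1
ρ = 19.7/(1 × 6.2) = 19.7/6.20 = 3.1774
Since 3.1774 ≥ 1, the system is UNSTABLE.
Queue grows without bound. Need μ > λ = 19.7.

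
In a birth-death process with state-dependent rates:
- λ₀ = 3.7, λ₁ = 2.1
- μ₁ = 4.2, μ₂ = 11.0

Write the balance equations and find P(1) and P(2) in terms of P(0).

Balance equations:
State 0: λ₀P₀ = μ₁P₁ → P₁ = (λ₀/μ₁)P₀ = (3.7/4.2)P₀ = 0.8810P₀
State 1: P₂ = (λ₀λ₁)/(μ₁μ₂)P₀ = (3.7×2.1)/(4.2×11.0)P₀ = 0.1682P₀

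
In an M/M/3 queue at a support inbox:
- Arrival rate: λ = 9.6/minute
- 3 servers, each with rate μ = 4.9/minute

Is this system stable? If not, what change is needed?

Stability requires ρ = λ/(cμ) < 1
ρ = 9.6/(3 × 4.9) = 9.6/14.70 = 0.6531
Since 0.6531 < 1, the system is STABLE.
The servers are busy 65.31% of the time.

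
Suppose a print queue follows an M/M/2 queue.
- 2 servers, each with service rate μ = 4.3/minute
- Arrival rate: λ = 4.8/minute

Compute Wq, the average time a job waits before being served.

Traffic intensity: ρ = λ/(cμ) = 4.8/(2×4.3) = 0.5581
Since ρ = 0.5581 < 1, system is stable.
Offered load a = λ/μ = cρ = 4.8/4.3 = 1.1163
P₀ = [ Σₙ₌₀^1 aⁿ/n! + a^2/(2!(1-ρ)) ]⁻¹
Σ = a^0/0! + a^1/1! = 1.0000 + 1.1163 = 2.1163
a^2/(2!(1-ρ)) = 1.24608/(2 × 0.441860) = 1.4100
P₀ = 1/(2.1163 + 1.4100) = 0.2836
Lq = P₀·a^2·ρ / (2!(1-ρ)²) = 0.28358 × 1.2461 × 0.55814 / (2 × 0.19524) = 0.5051
Wq = Lq/λ = 0.5051/4.8 = 0.1052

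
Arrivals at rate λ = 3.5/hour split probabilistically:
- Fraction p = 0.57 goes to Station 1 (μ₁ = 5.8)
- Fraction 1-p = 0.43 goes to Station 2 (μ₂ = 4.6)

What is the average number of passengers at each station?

Effective rates: λ₁ = 3.5×0.57 = 1.995, λ₂ = 3.5×0.43 = 1.505
Station 1: ρ₁ = 1.995/5.8 = 0.34397, L₁ = ρ₁/(1-ρ₁) = 0.34397/(1-0.34397) = 0.5243
Station 2: ρ₂ = 1.505/4.6 = 0.3272, L₂ = ρ₂/(1-ρ₂) = 0.3272/(1-0.3272) = 0.4863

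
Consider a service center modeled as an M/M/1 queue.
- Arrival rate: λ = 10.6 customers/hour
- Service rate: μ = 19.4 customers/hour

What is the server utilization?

Server utilization: ρ = λ/μ
ρ = 10.6/19.4 = 0.5464
The server is busy 54.64% of the time.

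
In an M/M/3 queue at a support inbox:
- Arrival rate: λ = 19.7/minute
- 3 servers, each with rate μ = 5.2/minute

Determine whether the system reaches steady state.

Stability requires ρ = λ/(cμ) < 1
ρ = 19.7/(3 × 5.2) = 19.7/15.60 = 1.2628
Since 1.2628 ≥ 1, the system is UNSTABLE.
Need c > λ/μ = 19.7/5.2 = 3.79.
Minimum servers needed: c = 4.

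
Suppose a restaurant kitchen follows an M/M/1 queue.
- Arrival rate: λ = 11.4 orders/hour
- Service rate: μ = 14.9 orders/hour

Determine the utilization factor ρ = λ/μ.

Server utilization: ρ = λ/μ
ρ = 11.4/14.9 = 0.7651
The server is busy 76.51% of the time.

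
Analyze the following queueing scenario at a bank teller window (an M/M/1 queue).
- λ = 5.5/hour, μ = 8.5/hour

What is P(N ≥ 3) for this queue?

ρ = λ/μ = 5.5/8.5 = 0.64706
P(N ≥ n) = ρⁿ
P(N ≥ 3) = 0.64706^3
P(N ≥ 3) = 0.2709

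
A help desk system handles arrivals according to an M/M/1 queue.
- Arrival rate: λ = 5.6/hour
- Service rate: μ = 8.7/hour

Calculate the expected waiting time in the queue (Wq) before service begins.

First, compute utilization: ρ = λ/μ = 5.6/8.7 = 0.6437
For M/M/1: Wq = λ/(μ(μ-λ))
Wq = 5.6/(8.7 × (8.7-5.6))
Wq = 5.6/(8.7 × 3.10)
Wq = 0.2076 hours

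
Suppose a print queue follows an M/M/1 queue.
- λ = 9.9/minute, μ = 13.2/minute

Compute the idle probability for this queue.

ρ = λ/μ = 9.9/13.2 = 0.7500
P(0) = 1 - ρ = 1 - 0.7500 = 0.2500
The server is idle 25.00% of the time.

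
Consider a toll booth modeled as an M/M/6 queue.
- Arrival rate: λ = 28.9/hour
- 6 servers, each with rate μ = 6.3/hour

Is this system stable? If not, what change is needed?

Stability requires ρ = λ/(cμ) < 1
ρ = 28.9/(6 × 6.3) = 28.9/37.80 = 0.7646
Since 0.7646 < 1, the system is STABLE.
The servers are busy 76.46% of the time.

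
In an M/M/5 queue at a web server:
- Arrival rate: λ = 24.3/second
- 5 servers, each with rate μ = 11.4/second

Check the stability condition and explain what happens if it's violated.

Stability requires ρ = λ/(cμ) < 1
ρ = 24.3/(5 × 11.4) = 24.3/57.00 = 0.4263
Since 0.4263 < 1, the system is STABLE.
The servers are busy 42.63% of the time.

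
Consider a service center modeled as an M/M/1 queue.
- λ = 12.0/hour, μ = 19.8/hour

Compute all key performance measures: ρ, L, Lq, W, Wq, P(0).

Step 1: ρ = λ/μ = 12.0/19.8 = 0.6061
Step 2: L = λ/(μ-λ) = 12.0/7.80 = 1.5385
Step 3: Lq = λ²/(μ(μ-λ)) = 144.00/(19.8×7.80) = 0.9324
Step 4: W = 1/(μ-λ) = 1/7.80 = 0.12821
Step 5: Wq = λ/(μ(μ-λ)) = 12.0/(19.8×7.80) = 0.07770
Step 6: P(0) = 1-ρ = 0.3939
Verify: L = λW = 12.0×0.12821 = 1.5385 ✔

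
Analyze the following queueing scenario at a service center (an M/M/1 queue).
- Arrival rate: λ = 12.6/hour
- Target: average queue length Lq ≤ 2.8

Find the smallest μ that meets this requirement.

For M/M/1: Lq = λ²/(μ(μ-λ))
Need Lq ≤ 2.8, i.e. μ(μ-λ) ≥ λ²/2.8
μ² - 12.6μ - 158.76/2.8 ≥ 0  →  μ² - 12.6μ - 56.7000 ≥ 0
Quadratic formula (positive root): μ = [λ + √(λ² + 4×56.7000)]/2
Discriminant: 158.76 + 4×56.7000 = 385.5600, √385.5600 = 19.63568
μ ≥ (12.6 + 19.63568)/2 = 16.1178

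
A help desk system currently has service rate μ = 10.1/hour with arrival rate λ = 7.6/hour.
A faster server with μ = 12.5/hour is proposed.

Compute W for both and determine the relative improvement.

System 1: ρ₁ = 7.6/10.1 = 0.7525, W₁ = 1/(10.1-7.6) = 0.4000
System 2: ρ₂ = 7.6/12.5 = 0.6080, W₂ = 1/(12.5-7.6) = 0.2041
Improvement: (W₁-W₂)/W₁ = (0.4000-0.2041)/0.4000 = 48.98%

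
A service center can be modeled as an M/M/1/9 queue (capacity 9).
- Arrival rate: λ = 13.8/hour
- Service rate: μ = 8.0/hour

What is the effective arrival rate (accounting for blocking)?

ρ = λ/μ = 13.8/8.0 = 1.7250
P₀ = (1-ρ)/(1-ρ^(K+1)) = (1-1.7250)/(1-1.7250^10) = -0.7250/-232.2872 = 0.003121
P_K = P₀×ρ^K = 0.003121 × 1.7250^9 = 0.003121 × 135.2390 = 0.4221
λ_eff = λ(1-P_K) = 13.8 × (1 - 0.4221) = 13.8 × 0.5779 = 7.9750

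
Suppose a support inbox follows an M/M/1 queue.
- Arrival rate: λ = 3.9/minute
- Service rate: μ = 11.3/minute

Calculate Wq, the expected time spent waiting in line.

First, compute utilization: ρ = λ/μ = 3.9/11.3 = 0.3451
For M/M/1: Wq = λ/(μ(μ-λ))
Wq = 3.9/(11.3 × (11.3-3.9))
Wq = 3.9/(11.3 × 7.40)
Wq = 0.04664 minutes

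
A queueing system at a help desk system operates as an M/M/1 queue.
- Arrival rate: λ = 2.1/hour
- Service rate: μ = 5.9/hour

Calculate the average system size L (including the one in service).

ρ = λ/μ = 2.1/5.9 = 0.3559
For M/M/1: L = λ/(μ-λ)
L = 2.1/(5.9-2.1) = 2.1/3.80
L = 0.5526 tickets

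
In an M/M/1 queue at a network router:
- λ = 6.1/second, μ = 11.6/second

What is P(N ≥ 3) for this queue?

ρ = λ/μ = 6.1/11.6 = 0.5259
P(N ≥ n) = ρⁿ
P(N ≥ 3) = 0.5259^3
P(N ≥ 3) = 0.1454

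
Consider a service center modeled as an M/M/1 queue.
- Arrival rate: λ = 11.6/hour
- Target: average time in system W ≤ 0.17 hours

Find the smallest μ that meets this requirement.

For M/M/1: W = 1/(μ-λ)
Need W ≤ 0.17, so 1/(μ-λ) ≤ 0.17
μ - λ ≥ 1/0.17 = 5.8824
μ ≥ 11.6 + 5.8824 = 17.4824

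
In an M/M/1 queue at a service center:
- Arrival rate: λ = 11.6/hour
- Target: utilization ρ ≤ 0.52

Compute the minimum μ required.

ρ = λ/μ, so μ = λ/ρ
μ ≥ 11.6/0.52 = 22.3077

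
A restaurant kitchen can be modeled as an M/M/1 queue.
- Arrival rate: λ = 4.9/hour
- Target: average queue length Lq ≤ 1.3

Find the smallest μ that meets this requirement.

For M/M/1: Lq = λ²/(μ(μ-λ))
Need Lq ≤ 1.3, i.e. μ(μ-λ) ≥ λ²/1.3
μ² - 4.9μ - 24.01/1.3 ≥ 0  →  μ² - 4.9μ - 18.46923 ≥ 0
Quadratic formula (positive root): μ = [λ + √(λ² + 4×18.46923)]/2
Discriminant: 24.01 + 4×18.46923 = 97.8869, √97.8869 = 9.8938
μ ≥ (4.9 + 9.8938)/2 = 7.3969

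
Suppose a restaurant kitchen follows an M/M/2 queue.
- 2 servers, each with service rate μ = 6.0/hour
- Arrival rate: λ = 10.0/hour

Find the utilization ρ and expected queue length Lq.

Traffic intensity: ρ = λ/(cμ) = 10.0/(2×6.0) = 0.8333
Since ρ = 0.8333 < 1, system is stable.
Offered load a = λ/μ = cρ = 10.0/6.0 = 1.6667
P₀ = [ Σₙ₌₀^1 aⁿ/n! + a^2/(2!(1-ρ)) ]⁻¹
Σ = a^0/0! + a^1/1! = 1.0000 + 1.6667 = 2.6667
a^2/(2!(1-ρ)) = 2.77778/(2 × 0.166667) = 8.3333
P₀ = 1/(2.6667 + 8.3333) = 0.09091
Lq = P₀·a^2·ρ / (2!(1-ρ)²) = 0.090909 × 2.7778 × 0.83333 / (2 × 0.027778) = 3.7879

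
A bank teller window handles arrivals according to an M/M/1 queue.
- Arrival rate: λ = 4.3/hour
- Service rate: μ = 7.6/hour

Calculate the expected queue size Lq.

ρ = λ/μ = 4.3/7.6 = 0.5658
For M/M/1: Lq = λ²/(μ(μ-λ))
Lq = 18.49/(7.6 × 3.30)
Lq = 0.7372 transactions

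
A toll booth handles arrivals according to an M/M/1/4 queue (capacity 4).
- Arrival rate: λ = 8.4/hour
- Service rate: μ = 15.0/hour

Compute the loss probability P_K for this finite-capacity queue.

ρ = λ/μ = 8.4/15.0 = 0.5600
P₀ = (1-ρ)/(1-ρ^(K+1)) = (1-0.5600)/(1-0.5600^5) = 0.44000/0.94493 = 0.4656
P_K = P₀×ρ^K = 0.4656 × 0.5600^4 = 0.4656 × 0.09834 = 0.04579
Blocking probability = 4.58%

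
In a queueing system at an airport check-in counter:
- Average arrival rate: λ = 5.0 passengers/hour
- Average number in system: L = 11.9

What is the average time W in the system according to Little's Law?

Little's Law: L = λW, so W = L/λ
W = 11.9/5.0 = 2.3800 hours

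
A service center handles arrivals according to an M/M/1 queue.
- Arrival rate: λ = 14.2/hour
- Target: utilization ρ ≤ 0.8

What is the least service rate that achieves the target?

ρ = λ/μ, so μ = λ/ρ
μ ≥ 14.2/0.8 = 17.7500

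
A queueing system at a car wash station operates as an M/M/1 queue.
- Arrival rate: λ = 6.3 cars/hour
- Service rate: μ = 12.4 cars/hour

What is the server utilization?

Server utilization: ρ = λ/μ
ρ = 6.3/12.4 = 0.5081
The server is busy 50.81% of the time.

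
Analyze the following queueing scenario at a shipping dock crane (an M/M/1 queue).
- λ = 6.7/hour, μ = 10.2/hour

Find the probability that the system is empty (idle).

ρ = λ/μ = 6.7/10.2 = 0.6569
P(0) = 1 - ρ = 1 - 0.6569 = 0.3431
The server is idle 34.31% of the time.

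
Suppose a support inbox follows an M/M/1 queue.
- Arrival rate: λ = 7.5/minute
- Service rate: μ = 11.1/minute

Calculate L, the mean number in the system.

ρ = λ/μ = 7.5/11.1 = 0.6757
For M/M/1: L = λ/(μ-λ)
L = 7.5/(11.1-7.5) = 7.5/3.60
L = 2.0833 emails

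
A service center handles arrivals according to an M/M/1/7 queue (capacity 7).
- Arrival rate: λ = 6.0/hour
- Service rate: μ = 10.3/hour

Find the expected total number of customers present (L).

ρ = λ/μ = 6.0/10.3 = 0.582524
P₀ = (1-ρ)/(1-ρ^(K+1)) = (1-0.582524)/(1-0.582524^8) = 0.4175/0.9867 = 0.4231
P_K = P₀×ρ^K = 0.4231 × 0.582524^7 = 0.4231 × 0.02276 = 0.009630
L = ρ[1 - (K+1)ρ^K + Kρ^(K+1)] / [(1-ρ)(1-ρ^(K+1))]
L = 0.582524 × (1 - 8×0.02276 + 7×0.01326) / ((1 - 0.582524) × (1 - 0.01326)) = 1.2879 customers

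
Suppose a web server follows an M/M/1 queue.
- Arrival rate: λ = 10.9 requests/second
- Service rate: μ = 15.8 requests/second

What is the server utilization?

Server utilization: ρ = λ/μ
ρ = 10.9/15.8 = 0.6899
The server is busy 68.99% of the time.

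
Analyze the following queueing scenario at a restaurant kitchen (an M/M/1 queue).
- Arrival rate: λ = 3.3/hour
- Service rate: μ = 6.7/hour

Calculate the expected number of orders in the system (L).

ρ = λ/μ = 3.3/6.7 = 0.4925
For M/M/1: L = λ/(μ-λ)
L = 3.3/(6.7-3.3) = 3.3/3.40
L = 0.9706 orders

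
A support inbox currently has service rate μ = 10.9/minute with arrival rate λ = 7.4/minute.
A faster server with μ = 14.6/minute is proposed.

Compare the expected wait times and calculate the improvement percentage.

System 1: ρ₁ = 7.4/10.9 = 0.6789, W₁ = 1/(10.9-7.4) = 0.28571
System 2: ρ₂ = 7.4/14.6 = 0.5068, W₂ = 1/(14.6-7.4) = 0.13889
Improvement: (W₁-W₂)/W₁ = (0.28571-0.13889)/0.28571 = 51.39%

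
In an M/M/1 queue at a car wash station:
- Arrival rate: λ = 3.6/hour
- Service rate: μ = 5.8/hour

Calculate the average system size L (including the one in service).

ρ = λ/μ = 3.6/5.8 = 0.6207
For M/M/1: L = λ/(μ-λ)
L = 3.6/(5.8-3.6) = 3.6/2.20
L = 1.6364 cars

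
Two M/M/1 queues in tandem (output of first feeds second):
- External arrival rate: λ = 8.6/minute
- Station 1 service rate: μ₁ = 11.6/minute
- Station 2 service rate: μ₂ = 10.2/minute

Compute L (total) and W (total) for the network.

By Jackson's theorem, each station behaves as independent M/M/1.
Station 1: ρ₁ = 8.6/11.6 = 0.7414, L₁ = ρ₁/(1-ρ₁) = λ/(μ₁-λ) = 8.6/3.00 = 2.8667
Station 2: ρ₂ = 8.6/10.2 = 0.8431, L₂ = ρ₂/(1-ρ₂) = λ/(μ₂-λ) = 8.6/1.60 = 5.3750
Total: L = L₁ + L₂ = 2.8667 + 5.3750 = 8.2417
W = L/λ = 8.2417/8.6 = 0.9583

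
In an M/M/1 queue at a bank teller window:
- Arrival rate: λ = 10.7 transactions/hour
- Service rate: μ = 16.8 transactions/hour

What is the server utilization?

Server utilization: ρ = λ/μ
ρ = 10.7/16.8 = 0.6369
The server is busy 63.69% of the time.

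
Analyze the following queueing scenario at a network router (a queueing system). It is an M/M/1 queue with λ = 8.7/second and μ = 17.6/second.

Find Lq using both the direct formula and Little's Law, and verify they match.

Method 1 (direct): Lq = λ²/(μ(μ-λ)) = 75.69/(17.6 × 8.90) = 0.4832

Method 2 (Little's Law):
W = 1/(μ-λ) = 1/8.90 = 0.11236
Wq = W - 1/μ = 0.11236 - 0.056818 = 0.05554
Lq = λWq = 8.7 × 0.05554 = 0.4832 ✔ (matches Method 1)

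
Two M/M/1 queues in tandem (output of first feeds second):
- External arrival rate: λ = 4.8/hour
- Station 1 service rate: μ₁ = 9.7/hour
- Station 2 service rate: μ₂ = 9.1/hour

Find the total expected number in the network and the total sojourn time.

By Jackson's theorem, each station behaves as independent M/M/1.
Station 1: ρ₁ = 4.8/9.7 = 0.4948, L₁ = ρ₁/(1-ρ₁) = λ/(μ₁-λ) = 4.8/4.90 = 0.9796
Station 2: ρ₂ = 4.8/9.1 = 0.5275, L₂ = ρ₂/(1-ρ₂) = λ/(μ₂-λ) = 4.8/4.30 = 1.1163
Total: L = L₁ + L₂ = 0.9796 + 1.1163 = 2.0959
W = L/λ = 2.0959/4.8 = 0.4366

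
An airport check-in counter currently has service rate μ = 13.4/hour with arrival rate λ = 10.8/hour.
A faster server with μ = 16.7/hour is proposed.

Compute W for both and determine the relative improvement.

System 1: ρ₁ = 10.8/13.4 = 0.8060, W₁ = 1/(13.4-10.8) = 0.3846
System 2: ρ₂ = 10.8/16.7 = 0.6467, W₂ = 1/(16.7-10.8) = 0.1695
Improvement: (W₁-W₂)/W₁ = (0.3846-0.1695)/0.3846 = 55.93%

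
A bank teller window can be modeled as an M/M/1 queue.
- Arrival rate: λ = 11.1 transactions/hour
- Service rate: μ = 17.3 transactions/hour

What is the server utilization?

Server utilization: ρ = λ/μ
ρ = 11.1/17.3 = 0.6416
The server is busy 64.16% of the time.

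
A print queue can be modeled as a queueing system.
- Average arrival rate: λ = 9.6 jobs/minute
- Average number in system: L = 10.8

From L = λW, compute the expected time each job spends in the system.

Little's Law: L = λW, so W = L/λ
W = 10.8/9.6 = 1.1250 minutes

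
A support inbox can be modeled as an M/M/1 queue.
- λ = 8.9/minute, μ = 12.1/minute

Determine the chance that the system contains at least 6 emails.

ρ = λ/μ = 8.9/12.1 = 0.73554
P(N ≥ n) = ρⁿ
P(N ≥ 6) = 0.73554^6
P(N ≥ 6) = 0.1584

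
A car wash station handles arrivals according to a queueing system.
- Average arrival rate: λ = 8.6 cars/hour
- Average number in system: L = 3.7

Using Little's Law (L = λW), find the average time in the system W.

Little's Law: L = λW, so W = L/λ
W = 3.7/8.6 = 0.4302 hours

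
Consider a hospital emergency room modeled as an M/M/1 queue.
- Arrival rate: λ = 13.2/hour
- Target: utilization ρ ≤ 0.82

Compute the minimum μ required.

ρ = λ/μ, so μ = λ/ρ
μ ≥ 13.2/0.82 = 16.0976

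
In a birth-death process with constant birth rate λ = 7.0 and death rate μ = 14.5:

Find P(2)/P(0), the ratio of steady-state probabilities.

For constant rates: P(n)/P(0) = (λ/μ)^n
P(2)/P(0) = (7.0/14.5)^2 = 0.4828^2 = 0.2331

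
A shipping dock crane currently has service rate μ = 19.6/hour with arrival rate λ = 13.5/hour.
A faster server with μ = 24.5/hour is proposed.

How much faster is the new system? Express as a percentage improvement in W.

System 1: ρ₁ = 13.5/19.6 = 0.6888, W₁ = 1/(19.6-13.5) = 0.163934
System 2: ρ₂ = 13.5/24.5 = 0.5510, W₂ = 1/(24.5-13.5) = 0.0909091
Improvement: (W₁-W₂)/W₁ = (0.163934-0.0909091)/0.163934 = 44.55%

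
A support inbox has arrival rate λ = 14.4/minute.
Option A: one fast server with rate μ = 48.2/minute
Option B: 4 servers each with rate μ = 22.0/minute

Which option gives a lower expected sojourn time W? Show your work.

Option A: single server μ = 48.2 (M/M/1)
  ρ_A = 14.4/48.2 = 0.2988
  W_A = 1/(μ-λ) = 1/(48.2-14.4) = 1/33.80 = 0.02959

Option B: 4 servers μ = 22.0 (M/M/4)
  ρ_B = λ/(cμ) = 14.4/(4×22.0) = 0.1636
  Offered load a = λ/μ = cρ = 14.4/22.0 = 0.6545
  P₀ = [ Σₙ₌₀^3 aⁿ/n! + a^4/(4!(1-ρ)) ]⁻¹
  Σ = a^0/0! + a^1/1! + a^2/2! + a^3/3! = 1.0000 + 0.65455 + 0.21421 + 0.046738 = 1.9155
  a^4/(4!(1-ρ)) = 0.18355/(24 × 0.83636) = 0.009144
  P₀ = 1/(1.9155 + 0.009144) = 0.5196
  Lq = P₀·a^4·ρ / (4!(1-ρ)²) = 0.51958 × 0.18355 × 0.16364 / (24 × 0.69950) = 0.0009296
  Wq_B = Lq/λ = 0.00092958/14.4 = 0.000064554
  W_B = Wq_B + 1/μ = 0.000064554 + 0.045455 = 0.04552

Since W_A = 0.02959 < W_B = 0.04552, Option A (single fast server) has the shorter time in system.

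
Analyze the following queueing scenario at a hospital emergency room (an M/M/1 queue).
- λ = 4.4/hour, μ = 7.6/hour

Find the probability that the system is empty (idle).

ρ = λ/μ = 4.4/7.6 = 0.5789
P(0) = 1 - ρ = 1 - 0.5789 = 0.4211
The server is idle 42.11% of the time.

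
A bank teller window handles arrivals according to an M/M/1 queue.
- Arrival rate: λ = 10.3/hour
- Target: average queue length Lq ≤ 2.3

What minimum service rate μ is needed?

For M/M/1: Lq = λ²/(μ(μ-λ))
Need Lq ≤ 2.3, i.e. μ(μ-λ) ≥ λ²/2.3
μ² - 10.3μ - 106.09/2.3 ≥ 0  →  μ² - 10.3μ - 46.126087 ≥ 0
Quadratic formula (positive root): μ = [λ + √(λ² + 4×46.126087)]/2
Discriminant: 106.09 + 4×46.126087 = 290.5943, √290.5943 = 17.0468
μ ≥ (10.3 + 17.0468)/2 = 13.6734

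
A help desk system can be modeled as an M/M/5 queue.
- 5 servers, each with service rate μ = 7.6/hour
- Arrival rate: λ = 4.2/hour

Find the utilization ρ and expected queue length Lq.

Traffic intensity: ρ = λ/(cμ) = 4.2/(5×7.6) = 0.1105
Since ρ = 0.1105 < 1, system is stable.
Offered load a = λ/μ = cρ = 4.2/7.6 = 0.5526
P₀ = [ Σₙ₌₀^4 aⁿ/n! + a^5/(5!(1-ρ)) ]⁻¹
Σ = a^0/0! + a^1/1! + a^2/2! + a^3/3! + a^4/4! = 1.0000 + 0.5526 + 0.1527 + 0.02813 + 0.003886 = 1.7373
a^5/(5!(1-ρ)) = 0.05154/(120 × 0.8895) = 0.0004829
P₀ = 1/(1.7373 + 0.0004829) = 0.5754
Lq = P₀·a^5·ρ / (5!(1-ρ)²) = 0.57543 × 0.051544 × 0.11053 / (120 × 0.79116) = 0.00003453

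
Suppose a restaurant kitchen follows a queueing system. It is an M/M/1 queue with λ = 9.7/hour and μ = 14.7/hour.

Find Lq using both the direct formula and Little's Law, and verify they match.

Method 1 (direct): Lq = λ²/(μ(μ-λ)) = 94.09/(14.7 × 5.00) = 1.2801

Method 2 (Little's Law):
W = 1/(μ-λ) = 1/5.00 = 0.2000
Wq = W - 1/μ = 0.2000 - 0.06803 = 0.13197
Lq = λWq = 9.7 × 0.13197 = 1.2801 ✔ (matches Method 1)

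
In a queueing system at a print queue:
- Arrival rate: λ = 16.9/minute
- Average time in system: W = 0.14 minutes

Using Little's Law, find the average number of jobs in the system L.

Little's Law: L = λW
L = 16.9 × 0.14 = 2.3660 jobs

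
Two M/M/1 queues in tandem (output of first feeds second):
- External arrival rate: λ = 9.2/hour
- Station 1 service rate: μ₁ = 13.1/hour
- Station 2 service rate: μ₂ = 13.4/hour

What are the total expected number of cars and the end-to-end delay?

By Jackson's theorem, each station behaves as independent M/M/1.
Station 1: ρ₁ = 9.2/13.1 = 0.7023, L₁ = ρ₁/(1-ρ₁) = λ/(μ₁-λ) = 9.2/3.90 = 2.3590
Station 2: ρ₂ = 9.2/13.4 = 0.6866, L₂ = ρ₂/(1-ρ₂) = λ/(μ₂-λ) = 9.2/4.20 = 2.1905
Total: L = L₁ + L₂ = 2.3590 + 2.1905 = 4.5495
W = L/λ = 4.5495/9.2 = 0.4945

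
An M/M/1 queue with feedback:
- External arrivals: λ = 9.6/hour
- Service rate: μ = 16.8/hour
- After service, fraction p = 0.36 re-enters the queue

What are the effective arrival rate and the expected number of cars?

Effective arrival rate: λ_eff = λ/(1-p) = 9.6/(1-0.36) = 9.6/0.64 = 15.0000
ρ = λ_eff/μ = 15.0000/16.8 = 0.892857
L = ρ/(1-ρ) = 0.892857/(1-0.892857) = 8.3333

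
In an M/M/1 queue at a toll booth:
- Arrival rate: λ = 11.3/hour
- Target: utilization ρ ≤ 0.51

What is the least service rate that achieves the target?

ρ = λ/μ, so μ = λ/ρ
μ ≥ 11.3/0.51 = 22.1569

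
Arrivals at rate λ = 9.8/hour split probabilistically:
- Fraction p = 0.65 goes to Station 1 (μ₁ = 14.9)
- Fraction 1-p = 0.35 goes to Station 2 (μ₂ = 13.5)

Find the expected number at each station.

Effective rates: λ₁ = 9.8×0.65 = 6.37, λ₂ = 9.8×0.35 = 3.43
Station 1: ρ₁ = 6.37/14.9 = 0.42752, L₁ = ρ₁/(1-ρ₁) = 0.42752/(1-0.42752) = 0.7468
Station 2: ρ₂ = 3.43/13.5 = 0.25407, L₂ = ρ₂/(1-ρ₂) = 0.25407/(1-0.25407) = 0.3406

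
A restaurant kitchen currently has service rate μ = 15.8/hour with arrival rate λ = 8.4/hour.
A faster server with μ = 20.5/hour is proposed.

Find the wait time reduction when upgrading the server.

System 1: ρ₁ = 8.4/15.8 = 0.5316, W₁ = 1/(15.8-8.4) = 0.13514
System 2: ρ₂ = 8.4/20.5 = 0.4098, W₂ = 1/(20.5-8.4) = 0.082645
Improvement: (W₁-W₂)/W₁ = (0.13514-0.082645)/0.13514 = 38.84%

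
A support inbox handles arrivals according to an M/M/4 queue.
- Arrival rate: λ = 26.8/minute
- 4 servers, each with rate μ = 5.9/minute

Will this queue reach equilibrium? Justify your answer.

Stability requires ρ = λ/(cμ) < 1
ρ = 26.8/(4 × 5.9) = 26.8/23.60 = 1.1356
Since 1.1356 ≥ 1, the system is UNSTABLE.
Need c > λ/μ = 26.8/5.9 = 4.54.
Minimum servers needed: c = 5.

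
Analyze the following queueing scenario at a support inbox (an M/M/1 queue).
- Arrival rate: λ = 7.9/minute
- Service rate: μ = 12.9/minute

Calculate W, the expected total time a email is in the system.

First, compute utilization: ρ = λ/μ = 7.9/12.9 = 0.6124
For M/M/1: W = 1/(μ-λ)
W = 1/(12.9-7.9) = 1/5.00
W = 0.2000 minutes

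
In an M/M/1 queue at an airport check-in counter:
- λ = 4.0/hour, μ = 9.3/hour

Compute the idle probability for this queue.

ρ = λ/μ = 4.0/9.3 = 0.4301
P(0) = 1 - ρ = 1 - 0.4301 = 0.5699
The server is idle 56.99% of the time.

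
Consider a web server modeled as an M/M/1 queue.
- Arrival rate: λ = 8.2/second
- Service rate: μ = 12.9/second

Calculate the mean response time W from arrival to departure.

First, compute utilization: ρ = λ/μ = 8.2/12.9 = 0.6357
For M/M/1: W = 1/(μ-λ)
W = 1/(12.9-8.2) = 1/4.70
W = 0.2128 seconds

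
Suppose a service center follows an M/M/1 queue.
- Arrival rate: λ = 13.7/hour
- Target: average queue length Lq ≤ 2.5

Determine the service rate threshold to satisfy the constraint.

For M/M/1: Lq = λ²/(μ(μ-λ))
Need Lq ≤ 2.5, i.e. μ(μ-λ) ≥ λ²/2.5
μ² - 13.7μ - 187.69/2.5 ≥ 0  →  μ² - 13.7μ - 75.0760 ≥ 0
Quadratic formula (positive root): μ = [λ + √(λ² + 4×75.0760)]/2
Discriminant: 187.69 + 4×75.0760 = 487.9940, √487.9940 = 22.0906
μ ≥ (13.7 + 22.0906)/2 = 17.8953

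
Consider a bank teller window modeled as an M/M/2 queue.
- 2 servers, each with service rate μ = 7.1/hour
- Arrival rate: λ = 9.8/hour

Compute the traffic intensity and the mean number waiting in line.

Traffic intensity: ρ = λ/(cμ) = 9.8/(2×7.1) = 0.6901
Since ρ = 0.6901 < 1, system is stable.
Offered load a = λ/μ = cρ = 9.8/7.1 = 1.3803
P₀ = [ Σₙ₌₀^1 aⁿ/n! + a^2/(2!(1-ρ)) ]⁻¹
Σ = a^0/0! + a^1/1! = 1.0000 + 1.3803 = 2.3803
a^2/(2!(1-ρ)) = 1.9052/(2 × 0.30986) = 3.0743
P₀ = 1/(2.3803 + 3.0743) = 0.1833
Lq = P₀·a^2·ρ / (2!(1-ρ)²) = 0.18333 × 1.9052 × 0.69014 / (2 × 0.096013) = 1.2553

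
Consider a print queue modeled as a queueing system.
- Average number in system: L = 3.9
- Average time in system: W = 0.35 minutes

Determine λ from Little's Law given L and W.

Little's Law: L = λW, so λ = L/W
λ = 3.9/0.35 = 11.1429 jobs/minute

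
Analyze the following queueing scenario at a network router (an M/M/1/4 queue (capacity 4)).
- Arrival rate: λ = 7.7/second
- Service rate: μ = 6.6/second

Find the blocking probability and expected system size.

ρ = λ/μ = 7.7/6.6 = 1.1667
P₀ = (1-ρ)/(1-ρ^(K+1)) = (1-1.1667)/(1-1.1667^5) = -0.1667/-1.1617 = 0.1435
P_K = P₀×ρ^K = 0.1435 × 1.1667^4 = 0.1435 × 1.8528 = 0.2659
Blocking probability P_4 = 0.2659 (26.59%)
L = ρ[1 - (K+1)ρ^K + Kρ^(K+1)] / [(1-ρ)(1-ρ^(K+1))]
L = 1.1667 × (1 - 5×1.852835 + 4×2.161703) / ((1 - 1.1667) × (1 - 2.161703)) = 2.3052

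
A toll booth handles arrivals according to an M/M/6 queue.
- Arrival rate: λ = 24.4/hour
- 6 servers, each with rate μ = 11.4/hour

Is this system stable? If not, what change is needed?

Stability requires ρ = λ/(cμ) < 1
ρ = 24.4/(6 × 11.4) = 24.4/68.40 = 0.3567
Since 0.3567 < 1, the system is STABLE.
The servers are busy 35.67% of the time.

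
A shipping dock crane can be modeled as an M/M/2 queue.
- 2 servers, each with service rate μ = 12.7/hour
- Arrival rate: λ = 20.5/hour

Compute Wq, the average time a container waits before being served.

Traffic intensity: ρ = λ/(cμ) = 20.5/(2×12.7) = 0.8071
Since ρ = 0.8071 < 1, system is stable.
Offered load a = λ/μ = cρ = 20.5/12.7 = 1.6142
P₀ = [ Σₙ₌₀^1 aⁿ/n! + a^2/(2!(1-ρ)) ]⁻¹
Σ = a^0/0! + a^1/1! = 1.0000 + 1.6142 = 2.6142
a^2/(2!(1-ρ)) = 2.60556/(2 × 0.192913) = 6.7532
P₀ = 1/(2.6142 + 6.7532) = 0.1068
Lq = P₀·a^2·ρ / (2!(1-ρ)²) = 0.106754 × 2.60556 × 0.807087 / (2 × 0.0372156) = 3.0161
Wq = Lq/λ = 3.0161/20.5 = 0.1471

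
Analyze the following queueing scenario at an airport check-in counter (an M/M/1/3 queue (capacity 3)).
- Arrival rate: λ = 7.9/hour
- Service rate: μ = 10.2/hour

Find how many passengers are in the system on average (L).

ρ = λ/μ = 7.9/10.2 = 0.77451
P₀ = (1-ρ)/(1-ρ^(K+1)) = (1-0.77451)/(1-0.77451^4) = 0.2255/0.6402 = 0.3522
P_K = P₀×ρ^K = 0.35224 × 0.77451^3 = 0.35224 × 0.46460 = 0.1637
L = ρ[1 - (K+1)ρ^K + Kρ^(K+1)] / [(1-ρ)(1-ρ^(K+1))]
L = 0.77451 × (1 - 4×0.46460 + 3×0.35984) / ((1 - 0.77451) × (1 - 0.35984)) = 1.1864 passengers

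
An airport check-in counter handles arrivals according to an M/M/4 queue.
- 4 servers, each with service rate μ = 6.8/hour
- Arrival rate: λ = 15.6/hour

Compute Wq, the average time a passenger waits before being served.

Traffic intensity: ρ = λ/(cμ) = 15.6/(4×6.8) = 0.5735
Since ρ = 0.5735 < 1, system is stable.
Offered load a = λ/μ = cρ = 15.6/6.8 = 2.2941
P₀ = [ Σₙ₌₀^3 aⁿ/n! + a^4/(4!(1-ρ)) ]⁻¹
Σ = a^0/0! + a^1/1! + a^2/2! + a^3/3! = 1.0000 + 2.2941 + 2.6315 + 2.0123 = 7.9379
a^4/(4!(1-ρ)) = 27.6989/(24 × 0.42647) = 2.7062
P₀ = 1/(7.9379 + 2.7062) = 0.09395
Lq = P₀·a^4·ρ / (4!(1-ρ)²) = 0.09395 × 27.6989 × 0.5735 / (24 × 0.1819) = 0.3419
Wq = Lq/λ = 0.3419/15.6 = 0.02192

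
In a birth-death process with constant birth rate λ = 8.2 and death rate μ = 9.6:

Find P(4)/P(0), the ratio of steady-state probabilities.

For constant rates: P(n)/P(0) = (λ/μ)^n
P(4)/P(0) = (8.2/9.6)^4 = 0.85417^4 = 0.5323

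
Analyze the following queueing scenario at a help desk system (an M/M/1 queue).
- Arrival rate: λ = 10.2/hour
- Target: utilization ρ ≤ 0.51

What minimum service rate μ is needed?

ρ = λ/μ, so μ = λ/ρ
μ ≥ 10.2/0.51 = 20.0000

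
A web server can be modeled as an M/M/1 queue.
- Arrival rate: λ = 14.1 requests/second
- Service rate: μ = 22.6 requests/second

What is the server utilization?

Server utilization: ρ = λ/μ
ρ = 14.1/22.6 = 0.6239
The server is busy 62.39% of the time.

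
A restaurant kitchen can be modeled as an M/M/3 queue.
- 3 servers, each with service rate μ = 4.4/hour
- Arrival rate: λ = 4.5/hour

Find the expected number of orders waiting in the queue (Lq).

Traffic intensity: ρ = λ/(cμ) = 4.5/(3×4.4) = 0.3409
Since ρ = 0.3409 < 1, system is stable.
Offered load a = λ/μ = cρ = 4.5/4.4 = 1.0227
P₀ = [ Σₙ₌₀^2 aⁿ/n! + a^3/(3!(1-ρ)) ]⁻¹
Σ = a^0/0! + a^1/1! + a^2/2! = 1.0000 + 1.0227 + 0.5230 = 2.5457
a^3/(3!(1-ρ)) = 1.0697/(6 × 0.6591) = 0.2705
P₀ = 1/(2.5457 + 0.2705) = 0.3551
Lq = P₀·a^3·ρ / (3!(1-ρ)²) = 0.3551 × 1.0697 × 0.3409 / (6 × 0.4344) = 0.04968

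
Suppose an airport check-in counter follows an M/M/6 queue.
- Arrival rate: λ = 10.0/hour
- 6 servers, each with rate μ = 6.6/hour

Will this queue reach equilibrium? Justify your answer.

Stability requires ρ = λ/(cμ) < 1
ρ = 10.0/(6 × 6.6) = 10.0/39.60 = 0.2525
Since 0.2525 < 1, the system is STABLE.
The servers are busy 25.25% of the time.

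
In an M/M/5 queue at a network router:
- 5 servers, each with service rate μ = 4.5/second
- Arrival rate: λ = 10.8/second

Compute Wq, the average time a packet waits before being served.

Traffic intensity: ρ = λ/(cμ) = 10.8/(5×4.5) = 0.4800
Since ρ = 0.4800 < 1, system is stable.
Offered load a = λ/μ = cρ = 10.8/4.5 = 2.4000
P₀ = [ Σₙ₌₀^4 aⁿ/n! + a^5/(5!(1-ρ)) ]⁻¹
Σ = a^0/0! + a^1/1! + a^2/2! + a^3/3! + a^4/4! = 1.0000 + 2.4000 + 2.8800 + 2.3040 + 1.3824 = 9.9664
a^5/(5!(1-ρ)) = 79.6262/(120 × 0.5200) = 1.2761
P₀ = 1/(9.9664 + 1.2761) = 0.08895
Lq = P₀·a^5·ρ / (5!(1-ρ)²) = 0.08895 × 79.6262 × 0.4800 / (120 × 0.2704) = 0.1048
Wq = Lq/λ = 0.10477/10.8 = 0.009701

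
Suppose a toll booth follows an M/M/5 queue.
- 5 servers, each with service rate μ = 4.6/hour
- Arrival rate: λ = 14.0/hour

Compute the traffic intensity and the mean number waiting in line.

Traffic intensity: ρ = λ/(cμ) = 14.0/(5×4.6) = 0.6087
Since ρ = 0.6087 < 1, system is stable.
Offered load a = λ/μ = cρ = 14.0/4.6 = 3.0435
P₀ = [ Σₙ₌₀^4 aⁿ/n! + a^5/(5!(1-ρ)) ]⁻¹
Σ = a^0/0! + a^1/1! + a^2/2! + a^3/3! + a^4/4! = 1.0000 + 3.0435 + 4.6314 + 4.6985 + 3.5749 = 16.9483
a^5/(5!(1-ρ)) = 261.1265/(120 × 0.391304) = 5.5610
P₀ = 1/(16.9483 + 5.5610) = 0.04443
Lq = P₀·a^5·ρ / (5!(1-ρ)²) = 0.044426 × 261.1265 × 0.60870 / (120 × 0.15312) = 0.3843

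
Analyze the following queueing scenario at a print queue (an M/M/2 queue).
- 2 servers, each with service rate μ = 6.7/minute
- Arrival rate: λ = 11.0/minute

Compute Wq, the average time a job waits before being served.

Traffic intensity: ρ = λ/(cμ) = 11.0/(2×6.7) = 0.8209
Since ρ = 0.8209 < 1, system is stable.
Offered load a = λ/μ = cρ = 11.0/6.7 = 1.6418
P₀ = [ Σₙ₌₀^1 aⁿ/n! + a^2/(2!(1-ρ)) ]⁻¹
Σ = a^0/0! + a^1/1! = 1.0000 + 1.6418 = 2.6418
a^2/(2!(1-ρ)) = 2.69548/(2 × 0.179104) = 7.5249
P₀ = 1/(2.6418 + 7.5249) = 0.09836
Lq = P₀·a^2·ρ / (2!(1-ρ)²) = 0.0983607 × 2.69548 × 0.820896 / (2 × 0.0320784) = 3.3924
Wq = Lq/λ = 3.3924/11.0 = 0.3084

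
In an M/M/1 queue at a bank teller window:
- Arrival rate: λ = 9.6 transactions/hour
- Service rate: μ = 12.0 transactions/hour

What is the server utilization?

Server utilization: ρ = λ/μ
ρ = 9.6/12.0 = 0.8000
The server is busy 80.00% of the time.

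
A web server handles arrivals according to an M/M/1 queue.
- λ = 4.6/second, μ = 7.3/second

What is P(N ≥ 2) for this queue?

ρ = λ/μ = 4.6/7.3 = 0.63014
P(N ≥ n) = ρⁿ
P(N ≥ 2) = 0.63014^2
P(N ≥ 2) = 0.3971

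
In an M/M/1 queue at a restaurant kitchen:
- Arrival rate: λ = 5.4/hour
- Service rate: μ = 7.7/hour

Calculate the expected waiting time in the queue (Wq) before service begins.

First, compute utilization: ρ = λ/μ = 5.4/7.7 = 0.7013
For M/M/1: Wq = λ/(μ(μ-λ))
Wq = 5.4/(7.7 × (7.7-5.4))
Wq = 5.4/(7.7 × 2.30)
Wq = 0.3049 hours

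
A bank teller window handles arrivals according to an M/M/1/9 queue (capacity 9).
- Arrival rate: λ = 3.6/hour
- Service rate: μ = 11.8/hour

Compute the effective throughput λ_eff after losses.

ρ = λ/μ = 3.6/11.8 = 0.305085
P₀ = (1-ρ)/(1-ρ^(K+1)) = (1-0.305085)/(1-0.305085^10) = 0.6949/1.0000 = 0.6949
P_K = P₀×ρ^K = 0.6949 × 0.305085^9 = 0.6949 × 0.00002290 = 0.00001591
λ_eff = λ(1-P_K) = 3.6 × (1 - 0.00001591) = 3.6 × 0.99998 = 3.5999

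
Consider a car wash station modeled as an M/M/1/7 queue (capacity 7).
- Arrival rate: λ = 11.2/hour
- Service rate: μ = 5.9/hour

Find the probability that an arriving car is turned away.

ρ = λ/μ = 11.2/5.9 = 1.8983
P₀ = (1-ρ)/(1-ρ^(K+1)) = (1-1.8983)/(1-1.8983^8) = -0.8983/-167.6238 = 0.005359
P_K = P₀×ρ^K = 0.005359 × 1.8983^7 = 0.005359 × 88.8288 = 0.4760
Blocking probability = 47.60%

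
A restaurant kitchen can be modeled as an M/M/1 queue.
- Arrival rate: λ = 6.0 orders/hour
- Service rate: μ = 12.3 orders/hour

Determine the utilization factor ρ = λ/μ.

Server utilization: ρ = λ/μ
ρ = 6.0/12.3 = 0.4878
The server is busy 48.78% of the time.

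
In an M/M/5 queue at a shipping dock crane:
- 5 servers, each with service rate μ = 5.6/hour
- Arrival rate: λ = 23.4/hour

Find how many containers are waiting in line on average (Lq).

Traffic intensity: ρ = λ/(cμ) = 23.4/(5×5.6) = 0.8357
Since ρ = 0.8357 < 1, system is stable.
Offered load a = λ/μ = cρ = 23.4/5.6 = 4.1786
P₀ = [ Σₙ₌₀^4 aⁿ/n! + a^5/(5!(1-ρ)) ]⁻¹
Σ = a^0/0! + a^1/1! + a^2/2! + a^3/3! + a^4/4! = 1.0000 + 4.1786 + 8.7302 + 12.1600 + 12.7028 = 38.7716
a^5/(5!(1-ρ)) = 1273.9112/(120 × 0.1642857) = 64.6187
P₀ = 1/(38.7716 + 64.6187) = 0.009672
Lq = P₀·a^5·ρ / (5!(1-ρ)²) = 0.0096721 × 1273.9112 × 0.83571 / (120 × 0.026990) = 3.1793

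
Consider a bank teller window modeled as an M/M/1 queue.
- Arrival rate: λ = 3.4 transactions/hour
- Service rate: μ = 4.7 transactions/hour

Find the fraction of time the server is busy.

Server utilization: ρ = λ/μ
ρ = 3.4/4.7 = 0.7234
The server is busy 72.34% of the time.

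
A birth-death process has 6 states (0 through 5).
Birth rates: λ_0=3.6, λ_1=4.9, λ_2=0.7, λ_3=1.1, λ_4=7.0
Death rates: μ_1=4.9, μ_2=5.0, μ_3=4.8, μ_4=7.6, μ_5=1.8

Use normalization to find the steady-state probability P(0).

Ratios P(n)/P(0) = (λ₀···λₙ₋₁)/(μ₁···μₙ):
P(1)/P(0) = (3.6)/(4.9) = 0.7347
P(2)/P(0) = (3.6×4.9)/(4.9×5.0) = 0.7200
P(3)/P(0) = (3.6×4.9×0.7)/(4.9×5.0×4.8) = 0.1050
P(4)/P(0) = (3.6×4.9×0.7×1.1)/(4.9×5.0×4.8×7.6) = 0.01520
P(5)/P(0) = (3.6×4.9×0.7×1.1×7.0)/(4.9×5.0×4.8×7.6×1.8) = 0.05910

Normalization: ∑ P(n) = 1
P(0) × (1.0000 + 0.7347 + 0.7200 + 0.1050 + 0.01520 + 0.05910) = 1
P(0) × 2.6340 = 1
P(0) = 1/2.6340 = 0.3797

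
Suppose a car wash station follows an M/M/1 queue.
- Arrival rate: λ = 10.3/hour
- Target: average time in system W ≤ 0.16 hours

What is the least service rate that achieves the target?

For M/M/1: W = 1/(μ-λ)
Need W ≤ 0.16, so 1/(μ-λ) ≤ 0.16
μ - λ ≥ 1/0.16 = 6.2500
μ ≥ 10.3 + 6.2500 = 16.5500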